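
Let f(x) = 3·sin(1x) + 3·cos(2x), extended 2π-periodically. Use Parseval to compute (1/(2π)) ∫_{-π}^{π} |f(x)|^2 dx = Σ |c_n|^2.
Σ |c_n|^2 = 9

Expand |f|^2 and use orthogonality of {sin(nx), cos(mx)} on [-π, π]:
  ∫_{-π}^{π} sin(nx)^2 dx = π, ∫ cos(mx)^2 dx = π, and cross terms integrate to 0.
So ∫_{-π}^{π} f(x)^2 dx = 3^2 · π + 3^2 · π = (9 + 9)π.
Divide by 2π: (9 + 9)/2 = 9.
By Parseval, this equals Σ |c_n|^2.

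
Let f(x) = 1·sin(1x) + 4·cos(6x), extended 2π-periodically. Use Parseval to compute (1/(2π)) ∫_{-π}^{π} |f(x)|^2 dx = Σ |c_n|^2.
Σ |c_n|^2 = 17/2

Expand |f|^2 and use orthogonality of {sin(nx), cos(mx)} on [-π, π]:
  ∫_{-π}^{π} sin(nx)^2 dx = π, ∫ cos(mx)^2 dx = π, and cross terms integrate to 0.
So ∫_{-π}^{π} f(x)^2 dx = 1^2 · π + 4^2 · π = (1 + 16)π.
Divide by 2π: (1 + 16)/2 = 17/2.
By Parseval, this equals Σ |c_n|^2.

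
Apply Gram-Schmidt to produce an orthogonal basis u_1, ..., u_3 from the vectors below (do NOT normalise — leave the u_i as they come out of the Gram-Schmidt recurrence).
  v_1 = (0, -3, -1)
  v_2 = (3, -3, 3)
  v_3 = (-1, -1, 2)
Orthogonal basis:
  u_1 = (0, -3, -1)
  u_2 = (3, -6/5, 18/5)
  u_3 = (-22/13, -11/26, 33/26)

Apply the Gram-Schmidt recurrence
  u_1 = v_1
  u_i = v_i − Σ_{j<i} ((v_i · u_j) / (u_j · u_j)) · u_j.

Step by step this gives:
  u_1 = (0, -3, -1)
  u_2 = (3, -6/5, 18/5)
  u_3 = (-22/13, -11/26, 33/26)

Orthogonality check:
  u_2 · u_1 = 0 (should be 0)
  u_3 · u_1 = 0 (should be 0)
  u_3 · u_2 = 0 (should be 0)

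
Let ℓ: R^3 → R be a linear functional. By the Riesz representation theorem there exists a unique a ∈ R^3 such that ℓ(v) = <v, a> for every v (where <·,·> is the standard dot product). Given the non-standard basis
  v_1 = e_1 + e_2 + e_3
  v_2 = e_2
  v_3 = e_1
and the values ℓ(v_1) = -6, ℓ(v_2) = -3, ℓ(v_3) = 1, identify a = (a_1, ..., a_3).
a = (1, -3, -4)

Write a = (a_1, ..., a_3) in the standard basis. For each basis vector v_i, ℓ(v_i) = <v_i, a> is a linear equation in the a_j's. Collect the n equations into a matrix system V a = ℓ, where row i of V is v_i (expressed in the standard basis). Since V is invertible (lower-triangular with 1s on the diagonal, up to permutation), solve by back-substitution:
  V =
[[1, 1, 1],
 [0, 1, 0],
 [1, 0, 0]]
  V a = (-6, -3, 1)
Solving gives a = (1, -3, -4).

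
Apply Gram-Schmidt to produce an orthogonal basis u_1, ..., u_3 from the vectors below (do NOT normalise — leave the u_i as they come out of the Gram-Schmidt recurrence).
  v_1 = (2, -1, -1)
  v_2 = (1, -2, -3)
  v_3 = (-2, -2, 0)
Orthogonal basis:
  u_1 = (2, -1, -1)
  u_2 = (-4/3, -5/6, -11/6)
  u_3 = (-12/35, -12/7, 36/35)

Apply the Gram-Schmidt recurrence
  u_1 = v_1
  u_i = v_i − Σ_{j<i} ((v_i · u_j) / (u_j · u_j)) · u_j.

Step by step this gives:
  u_1 = (2, -1, -1)
  u_2 = (-4/3, -5/6, -11/6)
  u_3 = (-12/35, -12/7, 36/35)

Orthogonality check:
  u_2 · u_1 = 0 (should be 0)
  u_3 · u_1 = 0 (should be 0)
  u_3 · u_2 = 0 (should be 0)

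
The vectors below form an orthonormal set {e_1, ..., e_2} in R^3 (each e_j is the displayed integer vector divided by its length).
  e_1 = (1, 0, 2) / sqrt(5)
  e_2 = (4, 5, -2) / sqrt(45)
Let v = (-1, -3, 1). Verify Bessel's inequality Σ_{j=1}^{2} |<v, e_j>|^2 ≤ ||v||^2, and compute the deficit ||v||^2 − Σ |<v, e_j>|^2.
Σ |<v, e_j>|^2 = 10; ||v||^2 = 11; deficit = 1

Write each e_j = u_j / sqrt(<u_j, u_j>) where u_j is the displayed integer vector. Then <v, e_j> = <v, u_j> / sqrt(<u_j, u_j>), so |<v, e_j>|^2 = <v, u_j>^2 / <u_j, u_j>.
Coefficients: <v, e_1> = 1/sqrt(5), <v, e_2> = -21/sqrt(45).
Square and sum: Σ |<v, e_j>|^2 = 10.
Compute ||v||^2 = v·v = 11.
Deficit = 11 − 10 = 1 ≥ 0, confirming Bessel's inequality. (The deficit equals ||v − Σ <v,e_j> e_j||^2, the squared distance from v to span{e_j}.)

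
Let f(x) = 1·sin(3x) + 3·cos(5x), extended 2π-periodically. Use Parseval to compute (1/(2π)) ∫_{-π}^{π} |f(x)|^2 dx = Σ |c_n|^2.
Σ |c_n|^2 = 5

Expand |f|^2 and use orthogonality of {sin(nx), cos(mx)} on [-π, π]:
  ∫_{-π}^{π} sin(nx)^2 dx = π, ∫ cos(mx)^2 dx = π, and cross terms integrate to 0.
So ∫_{-π}^{π} f(x)^2 dx = 1^2 · π + 3^2 · π = (1 + 9)π.
Divide by 2π: (1 + 9)/2 = 5.
By Parseval, this equals Σ |c_n|^2.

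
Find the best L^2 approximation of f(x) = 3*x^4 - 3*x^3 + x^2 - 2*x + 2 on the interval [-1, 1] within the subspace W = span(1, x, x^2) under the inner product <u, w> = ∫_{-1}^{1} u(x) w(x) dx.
g(x) = 25*x^2/7 - 19*x/5 + 61/35

The best approximation g ∈ W is the orthogonal projection of f onto W. Writing g = a_0 + a_1 x + a_2 x^2, the coefficients solve the normal equations G · a = b where
  G_{ij} = <φ_i, φ_j> and b_i = <f, φ_i>, with φ_0 = 1, φ_1 = x, φ_2 = x^2.
G =
  [2, 0, 2/3]
  [0, 2/3, 0]
  [2/3, 0, 2/5],
b = (88/15, -38/15, 272/105).
Solving gives a_0 = 61/35, a_1 = -19/5, a_2 = 25/7, so
  g(x) = 25*x^2/7 - 19*x/5 + 61/35.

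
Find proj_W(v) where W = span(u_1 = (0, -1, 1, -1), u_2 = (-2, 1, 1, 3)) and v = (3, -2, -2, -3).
proj_W(v) = (8/3, -1, -5/3, -11/3)

Set up U = [u_1 | ... | u_2] ∈ R^(4×2). The projector onto W = col(U) is P = U (U^T U)^(-1) U^T.
Compute U^T U =
  [3, -3]
  [-3, 15],
and U^T v = (3, -19).
Solve U^T U · c = U^T v for the coefficients: c = (-1/3, -4/3). The projection is proj_W(v) = U c.
Check: (v - proj_W(v)) · u_1 = 0  (should be 0).
Check: (v - proj_W(v)) · u_2 = 0  (should be 0).
Result: proj_W(v) = (8/3, -1, -5/3, -11/3).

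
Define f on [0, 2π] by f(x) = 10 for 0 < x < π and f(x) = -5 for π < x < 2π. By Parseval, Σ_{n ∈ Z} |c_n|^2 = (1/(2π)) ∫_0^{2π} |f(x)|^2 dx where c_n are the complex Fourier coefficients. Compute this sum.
Σ |c_n|^2 = 125/2

Parseval equates the L^2 energy of f (normalised by 1/(2π)) with the ℓ^2 sum of its Fourier coefficients: (1/(2π)) ∫_0^{2π} |f|^2 = Σ |c_n|^2.
Compute the left side: (1/(2π)) [∫_0^π 10^2 dx + ∫_π^{2π} (-5)^2 dx] = (1/(2π)) · (100π + 25π) = (100 + 25)/2 = 125/2.
So Σ_{n ∈ Z} |c_n|^2 = 125/2.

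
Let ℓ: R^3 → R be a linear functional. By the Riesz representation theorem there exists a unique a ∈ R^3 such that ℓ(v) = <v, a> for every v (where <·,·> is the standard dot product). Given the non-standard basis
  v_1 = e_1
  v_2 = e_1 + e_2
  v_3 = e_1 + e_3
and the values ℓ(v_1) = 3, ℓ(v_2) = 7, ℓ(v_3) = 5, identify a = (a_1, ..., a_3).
a = (3, 4, 2)

Write a = (a_1, ..., a_3) in the standard basis. For each basis vector v_i, ℓ(v_i) = <v_i, a> is a linear equation in the a_j's. Collect the n equations into a matrix system V a = ℓ, where row i of V is v_i (expressed in the standard basis). Since V is invertible (lower-triangular with 1s on the diagonal, up to permutation), solve by back-substitution:
  V =
[[1, 0, 0],
 [1, 1, 0],
 [1, 0, 1]]
  V a = (3, 7, 5)
Solving gives a = (3, 4, 2).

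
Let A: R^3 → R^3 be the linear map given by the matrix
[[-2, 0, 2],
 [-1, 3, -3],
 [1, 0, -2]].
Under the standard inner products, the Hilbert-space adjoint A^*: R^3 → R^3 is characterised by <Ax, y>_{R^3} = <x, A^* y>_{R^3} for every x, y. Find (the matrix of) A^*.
A^* = A^T =
[[-2, -1, 1],
 [0, 3, 0],
 [2, -3, -2]]

For real matrices with standard dot products, the defining identity <Ax, y> = <x, A^* y> gives (Ax)^T y = x^T (A^*) y, i.e. x^T A^T y = x^T (A^*) y. Since this holds for all x, y, we must have A^* = A^T. Therefore
A^* =
[[-2, -1, 1],
 [0, 3, 0],
 [2, -3, -2]].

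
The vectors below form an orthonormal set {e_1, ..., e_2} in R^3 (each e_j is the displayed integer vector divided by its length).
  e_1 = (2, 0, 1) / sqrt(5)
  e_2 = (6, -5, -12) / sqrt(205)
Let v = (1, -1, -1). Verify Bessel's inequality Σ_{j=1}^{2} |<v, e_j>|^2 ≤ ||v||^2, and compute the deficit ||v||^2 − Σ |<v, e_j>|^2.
Σ |<v, e_j>|^2 = 114/41; ||v||^2 = 3; deficit = 9/41

Write each e_j = u_j / sqrt(<u_j, u_j>) where u_j is the displayed integer vector. Then <v, e_j> = <v, u_j> / sqrt(<u_j, u_j>), so |<v, e_j>|^2 = <v, u_j>^2 / <u_j, u_j>.
Coefficients: <v, e_1> = 1/sqrt(5), <v, e_2> = 23/sqrt(205).
Square and sum: Σ |<v, e_j>|^2 = 114/41.
Compute ||v||^2 = v·v = 3.
Deficit = 3 − 114/41 = 9/41 ≥ 0, confirming Bessel's inequality. (The deficit equals ||v − Σ <v,e_j> e_j||^2, the squared distance from v to span{e_j}.)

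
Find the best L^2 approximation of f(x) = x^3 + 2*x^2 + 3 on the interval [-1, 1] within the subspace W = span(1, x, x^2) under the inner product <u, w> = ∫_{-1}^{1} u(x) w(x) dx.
g(x) = 2*x^2 + 3*x/5 + 3

The best approximation g ∈ W is the orthogonal projection of f onto W. Writing g = a_0 + a_1 x + a_2 x^2, the coefficients solve the normal equations G · a = b where
  G_{ij} = <φ_i, φ_j> and b_i = <f, φ_i>, with φ_0 = 1, φ_1 = x, φ_2 = x^2.
G =
  [2, 0, 2/3]
  [0, 2/3, 0]
  [2/3, 0, 2/5],
b = (22/3, 2/5, 14/5).
Solving gives a_0 = 3, a_1 = 3/5, a_2 = 2, so
  g(x) = 2*x^2 + 3*x/5 + 3.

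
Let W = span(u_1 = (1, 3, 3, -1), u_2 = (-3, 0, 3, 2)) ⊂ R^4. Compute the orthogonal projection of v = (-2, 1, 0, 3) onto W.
proj_W(v) = (-209/106, -69/106, 117/106, 147/106)

Set up U = [u_1 | ... | u_2] ∈ R^(4×2). The projector onto W = col(U) is P = U (U^T U)^(-1) U^T.
Compute U^T U =
  [20, 4]
  [4, 22],
and U^T v = (-2, 12).
Solve U^T U · c = U^T v for the coefficients: c = (-23/106, 31/53). The projection is proj_W(v) = U c.
Check: (v - proj_W(v)) · u_1 = 0  (should be 0).
Check: (v - proj_W(v)) · u_2 = 0  (should be 0).
Result: proj_W(v) = (-209/106, -69/106, 117/106, 147/106).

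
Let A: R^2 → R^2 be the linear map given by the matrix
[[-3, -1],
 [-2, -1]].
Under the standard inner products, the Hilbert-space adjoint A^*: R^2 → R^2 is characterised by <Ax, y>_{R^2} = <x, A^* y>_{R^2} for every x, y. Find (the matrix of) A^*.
A^* = A^T =
[[-3, -2],
 [-1, -1]]

For real matrices with standard dot products, the defining identity <Ax, y> = <x, A^* y> gives (Ax)^T y = x^T (A^*) y, i.e. x^T A^T y = x^T (A^*) y. Since this holds for all x, y, we must have A^* = A^T. Therefore
A^* =
[[-3, -2],
 [-1, -1]].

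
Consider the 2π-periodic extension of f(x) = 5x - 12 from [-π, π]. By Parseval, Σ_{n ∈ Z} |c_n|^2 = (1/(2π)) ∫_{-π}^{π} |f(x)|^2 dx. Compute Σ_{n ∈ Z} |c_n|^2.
Σ |c_n|^2 = 25π^2/3 + 144

Expand and integrate term by term over [-π, π]:
  ∫ (5x)^2 dx = 25·(2π^3/3); ∫ 2·5·(-12)·x dx = 0 (odd integrand); ∫ (-12)^2 dx = 144·2π.
So (1/(2π)) ∫_{-π}^{π} (5x - 12)^2 dx = 25π^2/3 + 144 = 25π^2/3 + 144.
Parseval ⇒ Σ |c_n|^2 = 25π^2/3 + 144.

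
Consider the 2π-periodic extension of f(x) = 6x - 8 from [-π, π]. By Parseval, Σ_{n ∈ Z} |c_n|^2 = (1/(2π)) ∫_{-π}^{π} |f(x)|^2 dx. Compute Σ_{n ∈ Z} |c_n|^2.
Σ |c_n|^2 = 12π^2 + 64

Expand and integrate term by term over [-π, π]:
  ∫ (6x)^2 dx = 36·(2π^3/3); ∫ 2·6·(-8)·x dx = 0 (odd integrand); ∫ (-8)^2 dx = 64·2π.
So (1/(2π)) ∫_{-π}^{π} (6x - 8)^2 dx = 36π^2/3 + 64 = 12π^2 + 64.
Parseval ⇒ Σ |c_n|^2 = 12π^2 + 64.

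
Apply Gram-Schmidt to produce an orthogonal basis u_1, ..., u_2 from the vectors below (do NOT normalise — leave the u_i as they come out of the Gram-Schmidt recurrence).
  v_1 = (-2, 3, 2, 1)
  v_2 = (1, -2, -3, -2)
Orthogonal basis:
  u_1 = (-2, 3, 2, 1)
  u_2 = (-7/9, 2/3, -11/9, -10/9)

Apply the Gram-Schmidt recurrence
  u_1 = v_1
  u_i = v_i − Σ_{j<i} ((v_i · u_j) / (u_j · u_j)) · u_j.

Step by step this gives:
  u_1 = (-2, 3, 2, 1)
  u_2 = (-7/9, 2/3, -11/9, -10/9)

Orthogonality check:
  u_2 · u_1 = 0 (should be 0)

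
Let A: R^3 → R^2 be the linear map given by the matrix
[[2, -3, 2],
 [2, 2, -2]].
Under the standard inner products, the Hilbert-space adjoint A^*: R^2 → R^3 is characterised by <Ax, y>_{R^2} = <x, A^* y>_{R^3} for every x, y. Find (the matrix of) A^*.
A^* = A^T =
[[2, 2],
 [-3, 2],
 [2, -2]]

For real matrices with standard dot products, the defining identity <Ax, y> = <x, A^* y> gives (Ax)^T y = x^T (A^*) y, i.e. x^T A^T y = x^T (A^*) y. Since this holds for all x, y, we must have A^* = A^T. Therefore
A^* =
[[2, 2],
 [-3, 2],
 [2, -2]].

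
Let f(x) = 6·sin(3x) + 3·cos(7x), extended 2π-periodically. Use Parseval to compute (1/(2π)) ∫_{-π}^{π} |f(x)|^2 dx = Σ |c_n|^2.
Σ |c_n|^2 = 45/2

Expand |f|^2 and use orthogonality of {sin(nx), cos(mx)} on [-π, π]:
  ∫_{-π}^{π} sin(nx)^2 dx = π, ∫ cos(mx)^2 dx = π, and cross terms integrate to 0.
So ∫_{-π}^{π} f(x)^2 dx = 6^2 · π + 3^2 · π = (36 + 9)π.
Divide by 2π: (36 + 9)/2 = 45/2.
By Parseval, this equals Σ |c_n|^2.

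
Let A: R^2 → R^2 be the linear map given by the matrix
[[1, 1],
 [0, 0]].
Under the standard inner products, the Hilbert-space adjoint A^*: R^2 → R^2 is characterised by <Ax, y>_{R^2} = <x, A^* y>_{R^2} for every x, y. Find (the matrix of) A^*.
A^* = A^T =
[[1, 0],
 [1, 0]]

For real matrices with standard dot products, the defining identity <Ax, y> = <x, A^* y> gives (Ax)^T y = x^T (A^*) y, i.e. x^T A^T y = x^T (A^*) y. Since this holds for all x, y, we must have A^* = A^T. Therefore
A^* =
[[1, 0],
 [1, 0]].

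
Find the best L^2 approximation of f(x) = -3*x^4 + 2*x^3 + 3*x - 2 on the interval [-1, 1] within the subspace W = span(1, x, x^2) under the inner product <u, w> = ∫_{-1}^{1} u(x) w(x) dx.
g(x) = -18*x^2/7 + 21*x/5 - 61/35

The best approximation g ∈ W is the orthogonal projection of f onto W. Writing g = a_0 + a_1 x + a_2 x^2, the coefficients solve the normal equations G · a = b where
  G_{ij} = <φ_i, φ_j> and b_i = <f, φ_i>, with φ_0 = 1, φ_1 = x, φ_2 = x^2.
G =
  [2, 0, 2/3]
  [0, 2/3, 0]
  [2/3, 0, 2/5],
b = (-26/5, 14/5, -46/21).
Solving gives a_0 = -61/35, a_1 = 21/5, a_2 = -18/7, so
  g(x) = -18*x^2/7 + 21*x/5 - 61/35.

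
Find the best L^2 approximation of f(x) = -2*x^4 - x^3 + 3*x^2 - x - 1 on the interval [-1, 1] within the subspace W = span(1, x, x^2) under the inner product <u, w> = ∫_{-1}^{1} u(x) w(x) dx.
g(x) = 9*x^2/7 - 8*x/5 - 29/35

The best approximation g ∈ W is the orthogonal projection of f onto W. Writing g = a_0 + a_1 x + a_2 x^2, the coefficients solve the normal equations G · a = b where
  G_{ij} = <φ_i, φ_j> and b_i = <f, φ_i>, with φ_0 = 1, φ_1 = x, φ_2 = x^2.
G =
  [2, 0, 2/3]
  [0, 2/3, 0]
  [2/3, 0, 2/5],
b = (-4/5, -16/15, -4/105).
Solving gives a_0 = -29/35, a_1 = -8/5, a_2 = 9/7, so
  g(x) = 9*x^2/7 - 8*x/5 - 29/35.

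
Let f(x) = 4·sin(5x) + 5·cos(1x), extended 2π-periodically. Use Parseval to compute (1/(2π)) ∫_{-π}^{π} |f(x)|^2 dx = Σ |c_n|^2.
Σ |c_n|^2 = 41/2

Expand |f|^2 and use orthogonality of {sin(nx), cos(mx)} on [-π, π]:
  ∫_{-π}^{π} sin(nx)^2 dx = π, ∫ cos(mx)^2 dx = π, and cross terms integrate to 0.
So ∫_{-π}^{π} f(x)^2 dx = 4^2 · π + 5^2 · π = (16 + 25)π.
Divide by 2π: (16 + 25)/2 = 41/2.
By Parseval, this equals Σ |c_n|^2.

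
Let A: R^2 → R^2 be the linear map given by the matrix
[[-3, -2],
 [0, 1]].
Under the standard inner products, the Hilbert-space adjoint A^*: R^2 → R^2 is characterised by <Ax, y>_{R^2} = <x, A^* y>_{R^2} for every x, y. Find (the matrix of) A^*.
A^* = A^T =
[[-3, 0],
 [-2, 1]]

For real matrices with standard dot products, the defining identity <Ax, y> = <x, A^* y> gives (Ax)^T y = x^T (A^*) y, i.e. x^T A^T y = x^T (A^*) y. Since this holds for all x, y, we must have A^* = A^T. Therefore
A^* =
[[-3, 0],
 [-2, 1]].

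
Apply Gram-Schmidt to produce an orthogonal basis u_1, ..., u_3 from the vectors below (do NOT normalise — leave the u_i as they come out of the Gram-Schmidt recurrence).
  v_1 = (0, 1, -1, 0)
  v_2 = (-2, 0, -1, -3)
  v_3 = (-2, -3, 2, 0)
Orthogonal basis:
  u_1 = (0, 1, -1, 0)
  u_2 = (-2, -1/2, -1/2, -3)
  u_3 = (-4/3, -1/3, -1/3, 1)

Apply the Gram-Schmidt recurrence
  u_1 = v_1
  u_i = v_i − Σ_{j<i} ((v_i · u_j) / (u_j · u_j)) · u_j.

Step by step this gives:
  u_1 = (0, 1, -1, 0)
  u_2 = (-2, -1/2, -1/2, -3)
  u_3 = (-4/3, -1/3, -1/3, 1)

Orthogonality check:
  u_2 · u_1 = 0 (should be 0)
  u_3 · u_1 = 0 (should be 0)
  u_3 · u_2 = 0 (should be 0)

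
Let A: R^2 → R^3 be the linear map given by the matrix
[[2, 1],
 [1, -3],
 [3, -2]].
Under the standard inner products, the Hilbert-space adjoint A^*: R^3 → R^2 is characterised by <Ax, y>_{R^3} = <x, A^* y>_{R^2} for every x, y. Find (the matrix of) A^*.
A^* = A^T =
[[2, 1, 3],
 [1, -3, -2]]

For real matrices with standard dot products, the defining identity <Ax, y> = <x, A^* y> gives (Ax)^T y = x^T (A^*) y, i.e. x^T A^T y = x^T (A^*) y. Since this holds for all x, y, we must have A^* = A^T. Therefore
A^* =
[[2, 1, 3],
 [1, -3, -2]].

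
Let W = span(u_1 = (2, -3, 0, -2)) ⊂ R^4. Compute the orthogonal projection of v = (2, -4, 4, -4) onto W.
proj_W(v) = (48/17, -72/17, 0, -48/17)

Set up U = [u_1 | ... | u_1] ∈ R^(4×1). The projector onto W = col(U) is P = U (U^T U)^(-1) U^T.
Compute U^T U =
  [17],
and U^T v = (24).
Solve U^T U · c = U^T v for the coefficients: c = (24/17). The projection is proj_W(v) = U c.
Check: (v - proj_W(v)) · u_1 = 0  (should be 0).
Result: proj_W(v) = (48/17, -72/17, 0, -48/17).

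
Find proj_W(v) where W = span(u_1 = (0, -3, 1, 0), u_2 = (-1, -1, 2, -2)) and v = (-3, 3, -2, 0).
proj_W(v) = (-1/5, 17/5, -4/5, -2/5)

Set up U = [u_1 | ... | u_2] ∈ R^(4×2). The projector onto W = col(U) is P = U (U^T U)^(-1) U^T.
Compute U^T U =
  [10, 5]
  [5, 10],
and U^T v = (-11, -4).
Solve U^T U · c = U^T v for the coefficients: c = (-6/5, 1/5). The projection is proj_W(v) = U c.
Check: (v - proj_W(v)) · u_1 = 0  (should be 0).
Check: (v - proj_W(v)) · u_2 = 0  (should be 0).
Result: proj_W(v) = (-1/5, 17/5, -4/5, -2/5).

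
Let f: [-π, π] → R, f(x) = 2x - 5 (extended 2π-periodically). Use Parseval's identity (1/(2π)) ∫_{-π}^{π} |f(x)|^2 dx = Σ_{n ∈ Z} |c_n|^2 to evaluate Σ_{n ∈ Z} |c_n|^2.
Σ |c_n|^2 = 4π^2/3 + 25

Expand and integrate term by term over [-π, π]:
  ∫ (2x)^2 dx = 4·(2π^3/3); ∫ 2·2·(-5)·x dx = 0 (odd integrand); ∫ (-5)^2 dx = 25·2π.
So (1/(2π)) ∫_{-π}^{π} (2x - 5)^2 dx = 4π^2/3 + 25 = 4π^2/3 + 25.
Parseval ⇒ Σ |c_n|^2 = 4π^2/3 + 25.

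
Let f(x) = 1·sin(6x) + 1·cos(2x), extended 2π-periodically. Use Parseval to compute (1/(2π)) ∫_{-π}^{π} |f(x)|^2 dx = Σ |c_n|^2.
Σ |c_n|^2 = 1

Expand |f|^2 and use orthogonality of {sin(nx), cos(mx)} on [-π, π]:
  ∫_{-π}^{π} sin(nx)^2 dx = π, ∫ cos(mx)^2 dx = π, and cross terms integrate to 0.
So ∫_{-π}^{π} f(x)^2 dx = 1^2 · π + 1^2 · π = (1 + 1)π.
Divide by 2π: (1 + 1)/2 = 1.
By Parseval, this equals Σ |c_n|^2.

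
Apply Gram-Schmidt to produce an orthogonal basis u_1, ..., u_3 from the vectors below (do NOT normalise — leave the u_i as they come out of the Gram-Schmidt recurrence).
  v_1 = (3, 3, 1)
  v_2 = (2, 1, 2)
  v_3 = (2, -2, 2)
Orthogonal basis:
  u_1 = (3, 3, 1)
  u_2 = (5/19, -14/19, 27/19)
  u_3 = (6/5, -24/25, -18/25)

Apply the Gram-Schmidt recurrence
  u_1 = v_1
  u_i = v_i − Σ_{j<i} ((v_i · u_j) / (u_j · u_j)) · u_j.

Step by step this gives:
  u_1 = (3, 3, 1)
  u_2 = (5/19, -14/19, 27/19)
  u_3 = (6/5, -24/25, -18/25)

Orthogonality check:
  u_2 · u_1 = 0 (should be 0)
  u_3 · u_1 = 0 (should be 0)
  u_3 · u_2 = 0 (should be 0)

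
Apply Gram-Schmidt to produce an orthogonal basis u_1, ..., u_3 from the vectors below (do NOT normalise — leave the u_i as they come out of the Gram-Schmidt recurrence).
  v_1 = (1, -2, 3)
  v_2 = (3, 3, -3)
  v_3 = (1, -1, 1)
Orthogonal basis:
  u_1 = (1, -2, 3)
  u_2 = (27/7, 9/7, -3/7)
  u_3 = (1/13, -4/13, -3/13)

Apply the Gram-Schmidt recurrence
  u_1 = v_1
  u_i = v_i − Σ_{j<i} ((v_i · u_j) / (u_j · u_j)) · u_j.

Step by step this gives:
  u_1 = (1, -2, 3)
  u_2 = (27/7, 9/7, -3/7)
  u_3 = (1/13, -4/13, -3/13)

Orthogonality check:
  u_2 · u_1 = 0 (should be 0)
  u_3 · u_1 = 0 (should be 0)
  u_3 · u_2 = 0 (should be 0)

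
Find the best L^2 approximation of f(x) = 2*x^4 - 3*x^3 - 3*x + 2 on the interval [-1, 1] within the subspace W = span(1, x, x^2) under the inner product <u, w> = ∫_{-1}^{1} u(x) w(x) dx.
g(x) = 12*x^2/7 - 24*x/5 + 64/35

The best approximation g ∈ W is the orthogonal projection of f onto W. Writing g = a_0 + a_1 x + a_2 x^2, the coefficients solve the normal equations G · a = b where
  G_{ij} = <φ_i, φ_j> and b_i = <f, φ_i>, with φ_0 = 1, φ_1 = x, φ_2 = x^2.
G =
  [2, 0, 2/3]
  [0, 2/3, 0]
  [2/3, 0, 2/5],
b = (24/5, -16/5, 40/21).
Solving gives a_0 = 64/35, a_1 = -24/5, a_2 = 12/7, so
  g(x) = 12*x^2/7 - 24*x/5 + 64/35.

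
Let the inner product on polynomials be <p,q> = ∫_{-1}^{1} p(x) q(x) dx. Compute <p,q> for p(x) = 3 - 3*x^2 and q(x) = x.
<p,q> = 0

Expand the product: p(x)·q(x) = -3*x^3 + 3*x.
∫_{-1}^{1} of each monomial x^k gives [2/(k+1) if k even, 0 if k odd]. Integrating term-by-term (or equivalently evaluating the antiderivative F(x) = -3*x^4/4 + 3*x^2/2 at the endpoints):
  F(1) − F(−1) = 3/4 − (3/4) = 0.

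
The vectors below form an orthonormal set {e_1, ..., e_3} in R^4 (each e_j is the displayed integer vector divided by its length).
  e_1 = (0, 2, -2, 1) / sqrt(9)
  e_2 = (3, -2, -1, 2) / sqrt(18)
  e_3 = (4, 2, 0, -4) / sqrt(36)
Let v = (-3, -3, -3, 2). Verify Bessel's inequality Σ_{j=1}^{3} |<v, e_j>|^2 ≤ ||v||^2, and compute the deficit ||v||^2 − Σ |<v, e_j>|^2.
Σ |<v, e_j>|^2 = 181/9; ||v||^2 = 31; deficit = 98/9

Write each e_j = u_j / sqrt(<u_j, u_j>) where u_j is the displayed integer vector. Then <v, e_j> = <v, u_j> / sqrt(<u_j, u_j>), so |<v, e_j>|^2 = <v, u_j>^2 / <u_j, u_j>.
Coefficients: <v, e_1> = 2/sqrt(9), <v, e_2> = 4/sqrt(18), <v, e_3> = -26/sqrt(36).
Square and sum: Σ |<v, e_j>|^2 = 181/9.
Compute ||v||^2 = v·v = 31.
Deficit = 31 − 181/9 = 98/9 ≥ 0, confirming Bessel's inequality. (The deficit equals ||v − Σ <v,e_j> e_j||^2, the squared distance from v to span{e_j}.)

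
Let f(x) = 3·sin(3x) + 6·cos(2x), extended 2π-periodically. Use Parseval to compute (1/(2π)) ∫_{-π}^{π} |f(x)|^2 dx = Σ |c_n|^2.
Σ |c_n|^2 = 45/2

Expand |f|^2 and use orthogonality of {sin(nx), cos(mx)} on [-π, π]:
  ∫_{-π}^{π} sin(nx)^2 dx = π, ∫ cos(mx)^2 dx = π, and cross terms integrate to 0.
So ∫_{-π}^{π} f(x)^2 dx = 3^2 · π + 6^2 · π = (9 + 36)π.
Divide by 2π: (9 + 36)/2 = 45/2.
By Parseval, this equals Σ |c_n|^2.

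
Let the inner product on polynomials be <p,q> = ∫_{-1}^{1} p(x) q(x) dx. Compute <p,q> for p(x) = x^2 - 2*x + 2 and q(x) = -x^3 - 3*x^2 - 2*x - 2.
<p,q> = -166/15

Expand the product: p(x)·q(x) = -x^5 - x^4 + 2*x^3 - 4*x^2 - 4.
∫_{-1}^{1} of each monomial x^k gives [2/(k+1) if k even, 0 if k odd]. Integrating term-by-term (or equivalently evaluating the antiderivative F(x) = -x^6/6 - x^5/5 + x^4/2 - 4*x^3/3 - 4*x at the endpoints):
  F(1) − F(−1) = -26/5 − (88/15) = -166/15.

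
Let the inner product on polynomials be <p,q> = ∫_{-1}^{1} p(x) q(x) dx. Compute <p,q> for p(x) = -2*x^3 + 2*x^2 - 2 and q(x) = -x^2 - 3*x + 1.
<p,q> = 4/15

Expand the product: p(x)·q(x) = 2*x^5 + 4*x^4 - 8*x^3 + 4*x^2 + 6*x - 2.
∫_{-1}^{1} of each monomial x^k gives [2/(k+1) if k even, 0 if k odd]. Integrating term-by-term (or equivalently evaluating the antiderivative F(x) = x^6/3 + 4*x^5/5 - 2*x^4 + 4*x^3/3 + 3*x^2 - 2*x at the endpoints):
  F(1) − F(−1) = 22/15 − (6/5) = 4/15.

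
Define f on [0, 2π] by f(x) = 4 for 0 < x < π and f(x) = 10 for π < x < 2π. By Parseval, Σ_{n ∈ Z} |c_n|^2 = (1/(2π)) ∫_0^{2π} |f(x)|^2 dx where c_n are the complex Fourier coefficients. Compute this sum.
Σ |c_n|^2 = 58

Parseval equates the L^2 energy of f (normalised by 1/(2π)) with the ℓ^2 sum of its Fourier coefficients: (1/(2π)) ∫_0^{2π} |f|^2 = Σ |c_n|^2.
Compute the left side: (1/(2π)) [∫_0^π 4^2 dx + ∫_π^{2π} 10^2 dx] = (1/(2π)) · (16π + 100π) = (16 + 100)/2 = 58.
So Σ_{n ∈ Z} |c_n|^2 = 58.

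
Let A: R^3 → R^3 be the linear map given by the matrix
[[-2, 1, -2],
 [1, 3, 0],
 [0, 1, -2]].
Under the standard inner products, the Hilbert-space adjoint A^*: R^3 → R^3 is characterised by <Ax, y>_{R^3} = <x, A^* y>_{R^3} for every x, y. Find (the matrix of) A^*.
A^* = A^T =
[[-2, 1, 0],
 [1, 3, 1],
 [-2, 0, -2]]

For real matrices with standard dot products, the defining identity <Ax, y> = <x, A^* y> gives (Ax)^T y = x^T (A^*) y, i.e. x^T A^T y = x^T (A^*) y. Since this holds for all x, y, we must have A^* = A^T. Therefore
A^* =
[[-2, 1, 0],
 [1, 3, 1],
 [-2, 0, -2]].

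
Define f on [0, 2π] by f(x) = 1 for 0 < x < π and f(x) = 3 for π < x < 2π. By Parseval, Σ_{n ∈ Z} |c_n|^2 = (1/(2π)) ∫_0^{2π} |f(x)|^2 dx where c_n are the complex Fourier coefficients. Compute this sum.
Σ |c_n|^2 = 5

Parseval equates the L^2 energy of f (normalised by 1/(2π)) with the ℓ^2 sum of its Fourier coefficients: (1/(2π)) ∫_0^{2π} |f|^2 = Σ |c_n|^2.
Compute the left side: (1/(2π)) [∫_0^π 1^2 dx + ∫_π^{2π} 3^2 dx] = (1/(2π)) · (1π + 9π) = (1 + 9)/2 = 5.
So Σ_{n ∈ Z} |c_n|^2 = 5.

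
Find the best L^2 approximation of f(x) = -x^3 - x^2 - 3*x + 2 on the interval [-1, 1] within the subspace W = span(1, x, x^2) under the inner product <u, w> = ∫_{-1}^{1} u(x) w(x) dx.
g(x) = -x^2 - 18*x/5 + 2

The best approximation g ∈ W is the orthogonal projection of f onto W. Writing g = a_0 + a_1 x + a_2 x^2, the coefficients solve the normal equations G · a = b where
  G_{ij} = <φ_i, φ_j> and b_i = <f, φ_i>, with φ_0 = 1, φ_1 = x, φ_2 = x^2.
G =
  [2, 0, 2/3]
  [0, 2/3, 0]
  [2/3, 0, 2/5],
b = (10/3, -12/5, 14/15).
Solving gives a_0 = 2, a_1 = -18/5, a_2 = -1, so
  g(x) = -x^2 - 18*x/5 + 2.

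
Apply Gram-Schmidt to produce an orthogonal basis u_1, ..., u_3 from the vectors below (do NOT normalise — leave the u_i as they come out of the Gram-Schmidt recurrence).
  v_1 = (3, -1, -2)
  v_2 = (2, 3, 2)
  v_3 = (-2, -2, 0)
Orthogonal basis:
  u_1 = (3, -1, -2)
  u_2 = (31/14, 41/14, 13/7)
  u_3 = (16/79, -40/79, 44/79)

Apply the Gram-Schmidt recurrence
  u_1 = v_1
  u_i = v_i − Σ_{j<i} ((v_i · u_j) / (u_j · u_j)) · u_j.

Step by step this gives:
  u_1 = (3, -1, -2)
  u_2 = (31/14, 41/14, 13/7)
  u_3 = (16/79, -40/79, 44/79)

Orthogonality check:
  u_2 · u_1 = 0 (should be 0)
  u_3 · u_1 = 0 (should be 0)
  u_3 · u_2 = 0 (should be 0)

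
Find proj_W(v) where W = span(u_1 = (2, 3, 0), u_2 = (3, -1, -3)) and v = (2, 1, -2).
proj_W(v) = (283/119, 89/119, -183/119)

Set up U = [u_1 | ... | u_2] ∈ R^(3×2). The projector onto W = col(U) is P = U (U^T U)^(-1) U^T.
Compute U^T U =
  [13, 3]
  [3, 19],
and U^T v = (7, 11).
Solve U^T U · c = U^T v for the coefficients: c = (50/119, 61/119). The projection is proj_W(v) = U c.
Check: (v - proj_W(v)) · u_1 = 0  (should be 0).
Check: (v - proj_W(v)) · u_2 = 0  (should be 0).
Result: proj_W(v) = (283/119, 89/119, -183/119).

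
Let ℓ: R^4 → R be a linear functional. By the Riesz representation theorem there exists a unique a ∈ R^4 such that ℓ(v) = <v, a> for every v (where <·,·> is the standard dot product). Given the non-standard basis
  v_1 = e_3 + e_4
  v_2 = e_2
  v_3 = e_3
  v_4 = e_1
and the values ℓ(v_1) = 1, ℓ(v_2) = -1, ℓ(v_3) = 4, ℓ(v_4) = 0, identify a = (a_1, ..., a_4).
a = (0, -1, 4, -3)

Write a = (a_1, ..., a_4) in the standard basis. For each basis vector v_i, ℓ(v_i) = <v_i, a> is a linear equation in the a_j's. Collect the n equations into a matrix system V a = ℓ, where row i of V is v_i (expressed in the standard basis). Since V is invertible (lower-triangular with 1s on the diagonal, up to permutation), solve by back-substitution:
  V =
[[0, 0, 1, 1],
 [0, 1, 0, 0],
 [0, 0, 1, 0],
 [1, 0, 0, 0]]
  V a = (1, -1, 4, 0)
Solving gives a = (0, -1, 4, -3).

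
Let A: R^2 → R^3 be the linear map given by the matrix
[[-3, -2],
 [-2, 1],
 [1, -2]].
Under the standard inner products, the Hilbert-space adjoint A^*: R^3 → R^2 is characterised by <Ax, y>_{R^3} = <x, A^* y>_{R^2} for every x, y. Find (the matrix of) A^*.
A^* = A^T =
[[-3, -2, 1],
 [-2, 1, -2]]

For real matrices with standard dot products, the defining identity <Ax, y> = <x, A^* y> gives (Ax)^T y = x^T (A^*) y, i.e. x^T A^T y = x^T (A^*) y. Since this holds for all x, y, we must have A^* = A^T. Therefore
A^* =
[[-3, -2, 1],
 [-2, 1, -2]].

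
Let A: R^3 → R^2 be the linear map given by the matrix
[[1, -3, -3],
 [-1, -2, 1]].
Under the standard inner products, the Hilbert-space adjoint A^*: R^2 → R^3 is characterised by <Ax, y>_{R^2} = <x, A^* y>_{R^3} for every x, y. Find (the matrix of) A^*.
A^* = A^T =
[[1, -1],
 [-3, -2],
 [-3, 1]]

For real matrices with standard dot products, the defining identity <Ax, y> = <x, A^* y> gives (Ax)^T y = x^T (A^*) y, i.e. x^T A^T y = x^T (A^*) y. Since this holds for all x, y, we must have A^* = A^T. Therefore
A^* =
[[1, -1],
 [-3, -2],
 [-3, 1]].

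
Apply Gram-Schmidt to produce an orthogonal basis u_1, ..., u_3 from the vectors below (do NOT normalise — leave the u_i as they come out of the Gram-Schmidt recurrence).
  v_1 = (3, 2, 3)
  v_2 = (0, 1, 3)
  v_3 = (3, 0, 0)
Orthogonal basis:
  u_1 = (3, 2, 3)
  u_2 = (-3/2, 0, 3/2)
  u_3 = (3/11, -9/11, 3/11)

Apply the Gram-Schmidt recurrence
  u_1 = v_1
  u_i = v_i − Σ_{j<i} ((v_i · u_j) / (u_j · u_j)) · u_j.

Step by step this gives:
  u_1 = (3, 2, 3)
  u_2 = (-3/2, 0, 3/2)
  u_3 = (3/11, -9/11, 3/11)

Orthogonality check:
  u_2 · u_1 = 0 (should be 0)
  u_3 · u_1 = 0 (should be 0)
  u_3 · u_2 = 0 (should be 0)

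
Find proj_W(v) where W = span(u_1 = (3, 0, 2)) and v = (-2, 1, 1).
proj_W(v) = (-12/13, 0, -8/13)

Set up U = [u_1 | ... | u_1] ∈ R^(3×1). The projector onto W = col(U) is P = U (U^T U)^(-1) U^T.
Compute U^T U =
  [13],
and U^T v = (-4).
Solve U^T U · c = U^T v for the coefficients: c = (-4/13). The projection is proj_W(v) = U c.
Check: (v - proj_W(v)) · u_1 = 0  (should be 0).
Result: proj_W(v) = (-12/13, 0, -8/13).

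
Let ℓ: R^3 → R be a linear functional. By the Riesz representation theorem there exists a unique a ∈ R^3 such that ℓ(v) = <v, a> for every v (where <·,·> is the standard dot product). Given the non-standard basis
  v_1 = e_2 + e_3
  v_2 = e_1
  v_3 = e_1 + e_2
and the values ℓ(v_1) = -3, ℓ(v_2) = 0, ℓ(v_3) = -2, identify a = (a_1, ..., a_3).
a = (0, -2, -1)

Write a = (a_1, ..., a_3) in the standard basis. For each basis vector v_i, ℓ(v_i) = <v_i, a> is a linear equation in the a_j's. Collect the n equations into a matrix system V a = ℓ, where row i of V is v_i (expressed in the standard basis). Since V is invertible (lower-triangular with 1s on the diagonal, up to permutation), solve by back-substitution:
  V =
[[0, 1, 1],
 [1, 0, 0],
 [1, 1, 0]]
  V a = (-3, 0, -2)
Solving gives a = (0, -2, -1).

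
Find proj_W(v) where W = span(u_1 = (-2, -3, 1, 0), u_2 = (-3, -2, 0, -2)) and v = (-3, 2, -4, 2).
proj_W(v) = (-13/47, 58/47, -40/47, -62/47)

Set up U = [u_1 | ... | u_2] ∈ R^(4×2). The projector onto W = col(U) is P = U (U^T U)^(-1) U^T.
Compute U^T U =
  [14, 12]
  [12, 17],
and U^T v = (-4, 1).
Solve U^T U · c = U^T v for the coefficients: c = (-40/47, 31/47). The projection is proj_W(v) = U c.
Check: (v - proj_W(v)) · u_1 = 0  (should be 0).
Check: (v - proj_W(v)) · u_2 = 0  (should be 0).
Result: proj_W(v) = (-13/47, 58/47, -40/47, -62/47).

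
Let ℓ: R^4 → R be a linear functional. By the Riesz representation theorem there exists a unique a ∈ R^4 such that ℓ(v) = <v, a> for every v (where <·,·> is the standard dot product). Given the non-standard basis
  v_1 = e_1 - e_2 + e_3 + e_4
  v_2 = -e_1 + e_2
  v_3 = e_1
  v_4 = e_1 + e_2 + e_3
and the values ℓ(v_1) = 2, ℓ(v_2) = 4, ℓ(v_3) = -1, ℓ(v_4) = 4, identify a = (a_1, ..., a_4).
a = (-1, 3, 2, 4)

Write a = (a_1, ..., a_4) in the standard basis. For each basis vector v_i, ℓ(v_i) = <v_i, a> is a linear equation in the a_j's. Collect the n equations into a matrix system V a = ℓ, where row i of V is v_i (expressed in the standard basis). Since V is invertible (lower-triangular with 1s on the diagonal, up to permutation), solve by back-substitution:
  V =
[[1, -1, 1, 1],
 [-1, 1, 0, 0],
 [1, 0, 0, 0],
 [1, 1, 1, 0]]
  V a = (2, 4, -1, 4)
Solving gives a = (-1, 3, 2, 4).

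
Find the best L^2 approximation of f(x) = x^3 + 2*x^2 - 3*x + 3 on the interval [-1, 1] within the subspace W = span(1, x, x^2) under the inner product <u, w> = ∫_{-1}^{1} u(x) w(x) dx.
g(x) = 2*x^2 - 12*x/5 + 3

The best approximation g ∈ W is the orthogonal projection of f onto W. Writing g = a_0 + a_1 x + a_2 x^2, the coefficients solve the normal equations G · a = b where
  G_{ij} = <φ_i, φ_j> and b_i = <f, φ_i>, with φ_0 = 1, φ_1 = x, φ_2 = x^2.
G =
  [2, 0, 2/3]
  [0, 2/3, 0]
  [2/3, 0, 2/5],
b = (22/3, -8/5, 14/5).
Solving gives a_0 = 3, a_1 = -12/5, a_2 = 2, so
  g(x) = 2*x^2 - 12*x/5 + 3.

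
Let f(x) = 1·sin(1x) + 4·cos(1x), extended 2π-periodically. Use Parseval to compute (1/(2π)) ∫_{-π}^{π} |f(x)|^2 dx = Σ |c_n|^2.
Σ |c_n|^2 = 17/2

Expand |f|^2 and use orthogonality of {sin(nx), cos(mx)} on [-π, π]:
  ∫_{-π}^{π} sin(nx)^2 dx = π, ∫ cos(mx)^2 dx = π, and cross terms integrate to 0.
So ∫_{-π}^{π} f(x)^2 dx = 1^2 · π + 4^2 · π = (1 + 16)π.
Divide by 2π: (1 + 16)/2 = 17/2.
By Parseval, this equals Σ |c_n|^2.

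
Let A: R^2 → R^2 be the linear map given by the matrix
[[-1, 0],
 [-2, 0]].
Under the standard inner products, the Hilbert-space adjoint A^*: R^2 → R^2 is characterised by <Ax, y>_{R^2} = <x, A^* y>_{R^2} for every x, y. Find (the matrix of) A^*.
A^* = A^T =
[[-1, -2],
 [0, 0]]

For real matrices with standard dot products, the defining identity <Ax, y> = <x, A^* y> gives (Ax)^T y = x^T (A^*) y, i.e. x^T A^T y = x^T (A^*) y. Since this holds for all x, y, we must have A^* = A^T. Therefore
A^* =
[[-1, -2],
 [0, 0]].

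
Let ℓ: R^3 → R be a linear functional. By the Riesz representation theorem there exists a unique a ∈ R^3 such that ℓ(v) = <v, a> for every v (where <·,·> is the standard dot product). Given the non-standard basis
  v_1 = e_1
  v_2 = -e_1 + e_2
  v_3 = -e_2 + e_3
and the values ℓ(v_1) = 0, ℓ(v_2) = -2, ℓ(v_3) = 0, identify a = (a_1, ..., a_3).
a = (0, -2, -2)

Write a = (a_1, ..., a_3) in the standard basis. For each basis vector v_i, ℓ(v_i) = <v_i, a> is a linear equation in the a_j's. Collect the n equations into a matrix system V a = ℓ, where row i of V is v_i (expressed in the standard basis). Since V is invertible (lower-triangular with 1s on the diagonal, up to permutation), solve by back-substitution:
  V =
[[1, 0, 0],
 [-1, 1, 0],
 [0, -1, 1]]
  V a = (0, -2, 0)
Solving gives a = (0, -2, -2).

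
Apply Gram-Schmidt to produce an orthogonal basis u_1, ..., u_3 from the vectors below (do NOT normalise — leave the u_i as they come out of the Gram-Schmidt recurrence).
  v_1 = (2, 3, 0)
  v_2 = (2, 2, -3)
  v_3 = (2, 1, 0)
Orthogonal basis:
  u_1 = (2, 3, 0)
  u_2 = (6/13, -4/13, -3)
  u_3 = (108/121, -72/121, 24/121)

Apply the Gram-Schmidt recurrence
  u_1 = v_1
  u_i = v_i − Σ_{j<i} ((v_i · u_j) / (u_j · u_j)) · u_j.

Step by step this gives:
  u_1 = (2, 3, 0)
  u_2 = (6/13, -4/13, -3)
  u_3 = (108/121, -72/121, 24/121)

Orthogonality check:
  u_2 · u_1 = 0 (should be 0)
  u_3 · u_1 = 0 (should be 0)
  u_3 · u_2 = 0 (should be 0)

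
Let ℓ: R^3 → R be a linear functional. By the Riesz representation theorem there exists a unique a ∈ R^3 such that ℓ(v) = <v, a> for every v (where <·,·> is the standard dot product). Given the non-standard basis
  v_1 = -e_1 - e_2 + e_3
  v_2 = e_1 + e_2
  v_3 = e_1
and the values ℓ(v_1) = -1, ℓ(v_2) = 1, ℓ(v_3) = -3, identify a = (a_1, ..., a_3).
a = (-3, 4, 0)

Write a = (a_1, ..., a_3) in the standard basis. For each basis vector v_i, ℓ(v_i) = <v_i, a> is a linear equation in the a_j's. Collect the n equations into a matrix system V a = ℓ, where row i of V is v_i (expressed in the standard basis). Since V is invertible (lower-triangular with 1s on the diagonal, up to permutation), solve by back-substitution:
  V =
[[-1, -1, 1],
 [1, 1, 0],
 [1, 0, 0]]
  V a = (-1, 1, -3)
Solving gives a = (-3, 4, 0).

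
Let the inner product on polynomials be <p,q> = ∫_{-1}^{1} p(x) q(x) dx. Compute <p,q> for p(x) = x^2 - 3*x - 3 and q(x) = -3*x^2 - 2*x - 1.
<p,q> = 212/15

Expand the product: p(x)·q(x) = -3*x^4 + 7*x^3 + 14*x^2 + 9*x + 3.
∫_{-1}^{1} of each monomial x^k gives [2/(k+1) if k even, 0 if k odd]. Integrating term-by-term (or equivalently evaluating the antiderivative F(x) = -3*x^5/5 + 7*x^4/4 + 14*x^3/3 + 9*x^2/2 + 3*x at the endpoints):
  F(1) − F(−1) = 799/60 − (-49/60) = 212/15.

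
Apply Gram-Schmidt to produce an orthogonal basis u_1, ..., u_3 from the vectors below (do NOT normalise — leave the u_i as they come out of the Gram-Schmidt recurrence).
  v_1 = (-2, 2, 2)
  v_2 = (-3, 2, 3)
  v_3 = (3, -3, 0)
Orthogonal basis:
  u_1 = (-2, 2, 2)
  u_2 = (-1/3, -2/3, 1/3)
  u_3 = (3/2, 0, 3/2)

Apply the Gram-Schmidt recurrence
  u_1 = v_1
  u_i = v_i − Σ_{j<i} ((v_i · u_j) / (u_j · u_j)) · u_j.

Step by step this gives:
  u_1 = (-2, 2, 2)
  u_2 = (-1/3, -2/3, 1/3)
  u_3 = (3/2, 0, 3/2)

Orthogonality check:
  u_2 · u_1 = 0 (should be 0)
  u_3 · u_1 = 0 (should be 0)
  u_3 · u_2 = 0 (should be 0)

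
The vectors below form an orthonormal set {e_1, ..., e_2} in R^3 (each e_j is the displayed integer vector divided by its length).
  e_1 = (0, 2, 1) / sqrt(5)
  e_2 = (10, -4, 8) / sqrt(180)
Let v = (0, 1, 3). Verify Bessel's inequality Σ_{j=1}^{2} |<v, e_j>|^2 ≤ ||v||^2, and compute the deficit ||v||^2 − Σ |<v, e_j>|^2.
Σ |<v, e_j>|^2 = 65/9; ||v||^2 = 10; deficit = 25/9

Write each e_j = u_j / sqrt(<u_j, u_j>) where u_j is the displayed integer vector. Then <v, e_j> = <v, u_j> / sqrt(<u_j, u_j>), so |<v, e_j>|^2 = <v, u_j>^2 / <u_j, u_j>.
Coefficients: <v, e_1> = 5/sqrt(5), <v, e_2> = 20/sqrt(180).
Square and sum: Σ |<v, e_j>|^2 = 65/9.
Compute ||v||^2 = v·v = 10.
Deficit = 10 − 65/9 = 25/9 ≥ 0, confirming Bessel's inequality. (The deficit equals ||v − Σ <v,e_j> e_j||^2, the squared distance from v to span{e_j}.)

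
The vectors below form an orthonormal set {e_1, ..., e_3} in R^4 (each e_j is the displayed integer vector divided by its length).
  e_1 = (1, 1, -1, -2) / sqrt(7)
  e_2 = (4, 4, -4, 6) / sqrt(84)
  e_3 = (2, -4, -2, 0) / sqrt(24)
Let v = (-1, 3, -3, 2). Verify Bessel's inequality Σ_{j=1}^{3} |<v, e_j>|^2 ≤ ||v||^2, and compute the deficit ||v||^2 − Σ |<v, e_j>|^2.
Σ |<v, e_j>|^2 = 15; ||v||^2 = 23; deficit = 8

Write each e_j = u_j / sqrt(<u_j, u_j>) where u_j is the displayed integer vector. Then <v, e_j> = <v, u_j> / sqrt(<u_j, u_j>), so |<v, e_j>|^2 = <v, u_j>^2 / <u_j, u_j>.
Coefficients: <v, e_1> = 1/sqrt(7), <v, e_2> = 32/sqrt(84), <v, e_3> = -8/sqrt(24).
Square and sum: Σ |<v, e_j>|^2 = 15.
Compute ||v||^2 = v·v = 23.
Deficit = 23 − 15 = 8 ≥ 0, confirming Bessel's inequality. (The deficit equals ||v − Σ <v,e_j> e_j||^2, the squared distance from v to span{e_j}.)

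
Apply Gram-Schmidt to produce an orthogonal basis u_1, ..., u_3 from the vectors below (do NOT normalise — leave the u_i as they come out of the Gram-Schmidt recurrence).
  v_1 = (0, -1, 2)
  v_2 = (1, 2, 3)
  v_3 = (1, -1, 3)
Orthogonal basis:
  u_1 = (0, -1, 2)
  u_2 = (1, 14/5, 7/5)
  u_3 = (7/9, -2/9, -1/9)

Apply the Gram-Schmidt recurrence
  u_1 = v_1
  u_i = v_i − Σ_{j<i} ((v_i · u_j) / (u_j · u_j)) · u_j.

Step by step this gives:
  u_1 = (0, -1, 2)
  u_2 = (1, 14/5, 7/5)
  u_3 = (7/9, -2/9, -1/9)

Orthogonality check:
  u_2 · u_1 = 0 (should be 0)
  u_3 · u_1 = 0 (should be 0)
  u_3 · u_2 = 0 (should be 0)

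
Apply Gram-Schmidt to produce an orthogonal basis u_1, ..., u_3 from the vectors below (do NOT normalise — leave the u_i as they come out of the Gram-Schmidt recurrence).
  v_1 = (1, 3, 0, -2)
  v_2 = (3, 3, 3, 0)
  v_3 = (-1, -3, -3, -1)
Orthogonal basis:
  u_1 = (1, 3, 0, -2)
  u_2 = (15/7, 3/7, 3, 12/7)
  u_3 = (18/13, -12/13, -6/13, -9/13)

Apply the Gram-Schmidt recurrence
  u_1 = v_1
  u_i = v_i − Σ_{j<i} ((v_i · u_j) / (u_j · u_j)) · u_j.

Step by step this gives:
  u_1 = (1, 3, 0, -2)
  u_2 = (15/7, 3/7, 3, 12/7)
  u_3 = (18/13, -12/13, -6/13, -9/13)

Orthogonality check:
  u_2 · u_1 = 0 (should be 0)
  u_3 · u_1 = 0 (should be 0)
  u_3 · u_2 = 0 (should be 0)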